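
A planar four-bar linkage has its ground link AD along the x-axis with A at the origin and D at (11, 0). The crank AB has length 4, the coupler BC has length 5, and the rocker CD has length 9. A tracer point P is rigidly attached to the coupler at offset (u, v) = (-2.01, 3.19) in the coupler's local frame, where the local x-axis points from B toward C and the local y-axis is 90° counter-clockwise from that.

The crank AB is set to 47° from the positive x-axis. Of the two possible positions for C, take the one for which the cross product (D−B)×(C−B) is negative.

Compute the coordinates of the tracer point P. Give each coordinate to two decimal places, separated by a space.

A=(0,0), D=(11.00,0)
B = A + 4.00·(cos47°, sin47°) = (2.7280, 2.9254)
|BD| = 8.7741
circle(B,5.00) ∩ circle(D,9.00): a=1.1958, h=4.8549
  candidates: C₊=(5.4741,7.1038) cross=42.597; C₋=(2.2367,-2.0504) cross=-42.597
  mode - wants cross < 0 → take C=(2.2367,-2.0504) (cross=-42.597)
ex = (C−B)/|BC| = (-0.0983,-0.9952); ey = (0.9952,-0.0983)
P = B + -2.01·ex + 3.19·ey = (6.1001,4.6122)

6.10 4.61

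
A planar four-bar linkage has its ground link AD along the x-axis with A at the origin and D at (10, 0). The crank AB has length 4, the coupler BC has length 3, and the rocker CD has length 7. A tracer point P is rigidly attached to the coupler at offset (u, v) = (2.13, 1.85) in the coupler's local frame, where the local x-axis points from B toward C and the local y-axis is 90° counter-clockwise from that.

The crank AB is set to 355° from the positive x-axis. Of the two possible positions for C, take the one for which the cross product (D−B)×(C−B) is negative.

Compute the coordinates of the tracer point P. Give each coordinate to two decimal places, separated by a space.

5.74 -2.56

A=(0,0), D=(10.00,0)
B = A + 4.00·(cos355°, sin355°) = (3.9848, -0.3486)
|BD| = 6.0253
circle(B,3.00) ∩ circle(D,7.00): a=-0.3067, h=2.9843
  candidates: C₊=(3.5060,2.6129) cross=17.981; C₋=(3.8513,-3.3457) cross=-17.981
  mode - wants cross < 0 → take C=(3.8513,-3.3457) (cross=-17.981)
ex = (C−B)/|BC| = (-0.0445,-0.9990); ey = (0.9990,-0.0445)
P = B + 2.13·ex + 1.85·ey = (5.7382,-2.5588)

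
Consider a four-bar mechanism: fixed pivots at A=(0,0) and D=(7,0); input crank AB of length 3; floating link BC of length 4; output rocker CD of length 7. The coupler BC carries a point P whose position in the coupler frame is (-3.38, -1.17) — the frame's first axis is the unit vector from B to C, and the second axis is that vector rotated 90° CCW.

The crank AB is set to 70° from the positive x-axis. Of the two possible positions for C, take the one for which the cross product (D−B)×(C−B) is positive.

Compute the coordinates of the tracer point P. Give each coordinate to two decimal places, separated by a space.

A=(0,0), D=(7.00,0)
B = A + 3.00·(cos70°, sin70°) = (1.0261, 2.8191)
|BD| = 6.6057
circle(B,4.00) ∩ circle(D,7.00): a=0.8050, h=3.9182
  candidates: C₊=(3.4262,6.0190) cross=25.882; C₋=(0.0819,-1.0679) cross=-25.882
  mode + wants cross > 0 → take C=(3.4262,6.0190) (cross=25.882)
ex = (C−B)/|BC| = (0.6000,0.8000); ey = (-0.8000,0.6000)
P = B + -3.38·ex + -1.17·ey = (-0.0661,-0.5869)

-0.07 -0.59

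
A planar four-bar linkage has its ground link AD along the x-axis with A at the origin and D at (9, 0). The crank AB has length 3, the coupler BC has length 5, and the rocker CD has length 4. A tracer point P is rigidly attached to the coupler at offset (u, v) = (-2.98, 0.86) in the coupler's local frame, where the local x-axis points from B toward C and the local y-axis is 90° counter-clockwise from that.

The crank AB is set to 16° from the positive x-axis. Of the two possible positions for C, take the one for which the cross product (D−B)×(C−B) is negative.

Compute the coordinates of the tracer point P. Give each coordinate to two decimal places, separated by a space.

1.53 3.62

A=(0,0), D=(9.00,0)
B = A + 3.00·(cos16°, sin16°) = (2.8838, 0.8269)
|BD| = 6.1719
circle(B,5.00) ∩ circle(D,4.00): a=3.8150, h=3.2319
  candidates: C₊=(7.0975,3.5186) cross=19.947; C₋=(6.2314,-2.8870) cross=-19.947
  mode - wants cross < 0 → take C=(6.2314,-2.8870) (cross=-19.947)
ex = (C−B)/|BC| = (0.6695,-0.7428); ey = (0.7428,0.6695)
P = B + -2.98·ex + 0.86·ey = (1.5274,3.6162)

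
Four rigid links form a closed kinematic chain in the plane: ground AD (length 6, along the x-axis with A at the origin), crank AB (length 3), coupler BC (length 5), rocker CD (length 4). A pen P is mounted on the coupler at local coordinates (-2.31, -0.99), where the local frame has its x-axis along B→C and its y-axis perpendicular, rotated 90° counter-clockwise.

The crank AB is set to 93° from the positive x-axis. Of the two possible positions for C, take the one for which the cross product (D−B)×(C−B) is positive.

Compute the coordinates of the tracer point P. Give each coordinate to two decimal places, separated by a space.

A=(0,0), D=(6.00,0)
B = A + 3.00·(cos93°, sin93°) = (-0.1570, 2.9959)
|BD| = 6.8472
circle(B,5.00) ∩ circle(D,4.00): a=4.0808, h=2.8891
  candidates: C₊=(4.7765,3.8083) cross=19.782; C₋=(2.2484,-1.3875) cross=-19.782
  mode + wants cross > 0 → take C=(4.7765,3.8083) (cross=19.782)
ex = (C−B)/|BC| = (0.9867,0.1625); ey = (-0.1625,0.9867)
P = B + -2.31·ex + -0.99·ey = (-2.2755,1.6437)

-2.28 1.64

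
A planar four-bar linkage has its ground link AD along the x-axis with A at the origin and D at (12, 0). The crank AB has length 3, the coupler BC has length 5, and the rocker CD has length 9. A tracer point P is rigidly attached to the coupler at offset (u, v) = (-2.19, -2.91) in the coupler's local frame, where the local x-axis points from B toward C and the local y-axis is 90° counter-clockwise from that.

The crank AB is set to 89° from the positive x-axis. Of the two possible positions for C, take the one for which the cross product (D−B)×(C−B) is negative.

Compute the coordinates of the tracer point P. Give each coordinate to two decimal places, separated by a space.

A=(0,0), D=(12.00,0)
B = A + 3.00·(cos89°, sin89°) = (0.0524, 2.9995)
|BD| = 12.3184
circle(B,5.00) ∩ circle(D,9.00): a=3.8862, h=3.1460
  candidates: C₊=(4.5876,5.1046) cross=38.754; C₋=(3.0555,-0.9981) cross=-38.754
  mode - wants cross < 0 → take C=(3.0555,-0.9981) (cross=-38.754)
ex = (C−B)/|BC| = (0.6006,-0.7995); ey = (0.7995,0.6006)
P = B + -2.19·ex + -2.91·ey = (-3.5896,3.0027)

-3.59 3.00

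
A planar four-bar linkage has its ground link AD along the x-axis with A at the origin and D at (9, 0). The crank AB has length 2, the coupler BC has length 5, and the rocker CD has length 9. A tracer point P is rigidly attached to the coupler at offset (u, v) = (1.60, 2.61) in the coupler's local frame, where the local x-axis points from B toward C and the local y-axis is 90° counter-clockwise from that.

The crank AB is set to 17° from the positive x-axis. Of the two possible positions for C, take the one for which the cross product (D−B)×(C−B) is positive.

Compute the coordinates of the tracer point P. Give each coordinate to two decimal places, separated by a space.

A=(0,0), D=(9.00,0)
B = A + 2.00·(cos17°, sin17°) = (1.9126, 0.5847)
|BD| = 7.1115
circle(B,5.00) ∩ circle(D,9.00): a=-0.3816, h=4.9854
  candidates: C₊=(1.9423,5.5847) cross=35.454; C₋=(1.1224,-4.3524) cross=-35.454
  mode + wants cross > 0 → take C=(1.9423,5.5847) (cross=35.454)
ex = (C−B)/|BC| = (0.0059,1.0000); ey = (-1.0000,0.0059)
P = B + 1.60·ex + 2.61·ey = (-0.6879,2.2002)

-0.69 2.20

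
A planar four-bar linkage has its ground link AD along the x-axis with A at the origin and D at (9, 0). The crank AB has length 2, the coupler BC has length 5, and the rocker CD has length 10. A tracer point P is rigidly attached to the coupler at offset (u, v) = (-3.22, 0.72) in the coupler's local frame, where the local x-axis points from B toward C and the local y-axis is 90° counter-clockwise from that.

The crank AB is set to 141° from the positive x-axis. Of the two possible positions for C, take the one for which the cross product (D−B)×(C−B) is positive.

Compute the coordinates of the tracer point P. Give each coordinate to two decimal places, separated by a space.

-3.69 -1.26

A=(0,0), D=(9.00,0)
B = A + 2.00·(cos141°, sin141°) = (-1.5543, 1.2586)
|BD| = 10.6291
circle(B,5.00) ∩ circle(D,10.00): a=1.7865, h=4.6700
  candidates: C₊=(0.7726,5.6842) cross=49.637; C₋=(-0.3334,-3.5900) cross=-49.637
  mode + wants cross > 0 → take C=(0.7726,5.6842) (cross=49.637)
ex = (C−B)/|BC| = (0.4654,0.8851); ey = (-0.8851,0.4654)
P = B + -3.22·ex + 0.72·ey = (-3.6901,-1.2563)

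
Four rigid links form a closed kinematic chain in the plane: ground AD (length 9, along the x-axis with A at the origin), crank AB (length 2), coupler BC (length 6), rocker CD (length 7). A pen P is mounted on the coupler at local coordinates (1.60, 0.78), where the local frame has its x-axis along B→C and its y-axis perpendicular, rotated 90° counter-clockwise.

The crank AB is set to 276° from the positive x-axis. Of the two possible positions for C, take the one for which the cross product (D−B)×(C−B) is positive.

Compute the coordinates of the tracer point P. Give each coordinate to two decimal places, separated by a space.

0.22 -0.21

A=(0,0), D=(9.00,0)
B = A + 2.00·(cos276°, sin276°) = (0.2091, -1.9890)
|BD| = 9.0132
circle(B,6.00) ∩ circle(D,7.00): a=3.7854, h=4.6552
  candidates: C₊=(2.8738,3.3867) cross=41.958; C₋=(4.9285,-5.6941) cross=-41.958
  mode + wants cross > 0 → take C=(2.8738,3.3867) (cross=41.958)
ex = (C−B)/|BC| = (0.4441,0.8960); ey = (-0.8960,0.4441)
P = B + 1.60·ex + 0.78·ey = (0.2208,-0.2091)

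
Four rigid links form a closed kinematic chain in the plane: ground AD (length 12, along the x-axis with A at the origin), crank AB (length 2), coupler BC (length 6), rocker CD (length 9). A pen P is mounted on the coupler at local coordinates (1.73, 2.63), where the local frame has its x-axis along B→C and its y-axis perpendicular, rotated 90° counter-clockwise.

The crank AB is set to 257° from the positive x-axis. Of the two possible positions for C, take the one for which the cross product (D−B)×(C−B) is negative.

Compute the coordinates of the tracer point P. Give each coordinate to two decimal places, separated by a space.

2.42 -0.65

A=(0,0), D=(12.00,0)
B = A + 2.00·(cos257°, sin257°) = (-0.4499, -1.9487)
|BD| = 12.6015
circle(B,6.00) ∩ circle(D,9.00): a=4.5152, h=3.9513
  candidates: C₊=(3.4000,2.6533) cross=49.792; C₋=(4.6221,-5.1542) cross=-49.792
  mode - wants cross < 0 → take C=(4.6221,-5.1542) (cross=-49.792)
ex = (C−B)/|BC| = (0.8453,-0.5342); ey = (0.5342,0.8453)
P = B + 1.73·ex + 2.63·ey = (2.4176,-0.6498)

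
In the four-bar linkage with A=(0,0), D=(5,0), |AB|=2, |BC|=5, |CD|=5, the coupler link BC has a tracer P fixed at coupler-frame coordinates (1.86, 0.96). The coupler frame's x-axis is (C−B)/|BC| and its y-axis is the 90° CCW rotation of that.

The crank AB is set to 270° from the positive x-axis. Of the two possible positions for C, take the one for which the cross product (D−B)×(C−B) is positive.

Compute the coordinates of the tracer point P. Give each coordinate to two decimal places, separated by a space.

-0.60 0.01

A=(0,0), D=(5.00,0)
B = A + 2.00·(cos270°, sin270°) = (-0.0000, -2.0000)
|BD| = 5.3852
circle(B,5.00) ∩ circle(D,5.00): a=2.6926, h=4.2131
  candidates: C₊=(0.9353,2.9117) cross=22.688; C₋=(4.0647,-4.9117) cross=-22.688
  mode + wants cross > 0 → take C=(0.9353,2.9117) (cross=22.688)
ex = (C−B)/|BC| = (0.1871,0.9823); ey = (-0.9823,0.1871)
P = B + 1.86·ex + 0.96·ey = (-0.5951,0.0067)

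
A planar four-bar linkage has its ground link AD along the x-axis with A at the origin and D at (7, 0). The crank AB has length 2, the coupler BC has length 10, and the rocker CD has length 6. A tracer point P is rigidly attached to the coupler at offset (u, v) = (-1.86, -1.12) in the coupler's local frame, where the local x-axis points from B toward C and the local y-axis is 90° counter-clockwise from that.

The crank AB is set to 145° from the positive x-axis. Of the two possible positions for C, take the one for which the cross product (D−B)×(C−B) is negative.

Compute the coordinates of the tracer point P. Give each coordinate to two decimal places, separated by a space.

-3.75 1.64

A=(0,0), D=(7.00,0)
B = A + 2.00·(cos145°, sin145°) = (-1.6383, 1.1472)
|BD| = 8.7141
circle(B,10.00) ∩ circle(D,6.00): a=8.0293, h=5.9608
  candidates: C₊=(7.1058,5.9991) cross=51.943; C₋=(5.5364,-5.8187) cross=-51.943
  mode - wants cross < 0 → take C=(5.5364,-5.8187) (cross=-51.943)
ex = (C−B)/|BC| = (0.7175,-0.6966); ey = (0.6966,0.7175)
P = B + -1.86·ex + -1.12·ey = (-3.7530,1.6392)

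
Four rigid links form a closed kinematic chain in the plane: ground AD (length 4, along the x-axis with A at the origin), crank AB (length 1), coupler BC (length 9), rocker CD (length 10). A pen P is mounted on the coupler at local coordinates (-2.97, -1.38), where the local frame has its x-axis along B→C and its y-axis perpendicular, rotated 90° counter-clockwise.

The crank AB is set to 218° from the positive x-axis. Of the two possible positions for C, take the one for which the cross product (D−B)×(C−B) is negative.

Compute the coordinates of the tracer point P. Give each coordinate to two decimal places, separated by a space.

A=(0,0), D=(4.00,0)
B = A + 1.00·(cos218°, sin218°) = (-0.7880, -0.6157)
|BD| = 4.8274
circle(B,9.00) ∩ circle(D,10.00): a=0.4458, h=8.9890
  candidates: C₊=(-1.4923,8.3567) cross=43.394; C₋=(0.8005,-9.4744) cross=-43.394
  mode - wants cross < 0 → take C=(0.8005,-9.4744) (cross=-43.394)
ex = (C−B)/|BC| = (0.1765,-0.9843); ey = (0.9843,0.1765)
P = B + -2.97·ex + -1.38·ey = (-2.6706,2.0641)

-2.67 2.06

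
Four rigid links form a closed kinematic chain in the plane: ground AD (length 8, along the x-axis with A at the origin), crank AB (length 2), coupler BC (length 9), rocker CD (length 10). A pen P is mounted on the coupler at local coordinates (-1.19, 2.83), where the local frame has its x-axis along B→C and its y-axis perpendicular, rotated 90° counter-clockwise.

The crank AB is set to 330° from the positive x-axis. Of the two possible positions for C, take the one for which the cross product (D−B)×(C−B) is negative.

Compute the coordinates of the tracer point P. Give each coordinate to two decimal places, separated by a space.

A=(0,0), D=(8.00,0)
B = A + 2.00·(cos330°, sin330°) = (1.7321, -1.0000)
|BD| = 6.3472
circle(B,9.00) ∩ circle(D,10.00): a=1.6769, h=8.8424
  candidates: C₊=(1.9949,7.9962) cross=56.125; C₋=(4.7811,-9.4678) cross=-56.125
  mode - wants cross < 0 → take C=(4.7811,-9.4678) (cross=-56.125)
ex = (C−B)/|BC| = (0.3388,-0.9409); ey = (0.9409,0.3388)
P = B + -1.19·ex + 2.83·ey = (3.9915,1.0784)

3.99 1.08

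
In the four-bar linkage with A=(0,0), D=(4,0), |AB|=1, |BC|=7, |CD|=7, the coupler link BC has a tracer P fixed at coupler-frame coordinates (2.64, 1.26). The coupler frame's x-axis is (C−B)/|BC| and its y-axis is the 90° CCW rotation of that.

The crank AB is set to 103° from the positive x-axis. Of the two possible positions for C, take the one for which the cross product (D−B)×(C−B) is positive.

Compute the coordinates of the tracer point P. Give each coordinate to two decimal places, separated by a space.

0.06 3.89

A=(0,0), D=(4.00,0)
B = A + 1.00·(cos103°, sin103°) = (-0.2250, 0.9744)
|BD| = 4.3359
circle(B,7.00) ∩ circle(D,7.00): a=2.1679, h=6.6558
  candidates: C₊=(3.3832,6.9728) cross=28.859; C₋=(0.3918,-5.9984) cross=-28.859
  mode + wants cross > 0 → take C=(3.3832,6.9728) (cross=28.859)
ex = (C−B)/|BC| = (0.5155,0.8569); ey = (-0.8569,0.5155)
P = B + 2.64·ex + 1.26·ey = (0.0561,3.8861)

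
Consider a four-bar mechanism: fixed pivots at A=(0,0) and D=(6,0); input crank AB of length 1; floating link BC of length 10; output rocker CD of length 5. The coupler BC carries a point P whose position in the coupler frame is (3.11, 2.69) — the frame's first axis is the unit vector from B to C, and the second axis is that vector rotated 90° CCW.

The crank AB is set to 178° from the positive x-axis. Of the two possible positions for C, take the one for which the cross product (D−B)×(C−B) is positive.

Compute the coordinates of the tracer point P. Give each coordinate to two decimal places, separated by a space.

0.53 3.85

A=(0,0), D=(6.00,0)
B = A + 1.00·(cos178°, sin178°) = (-0.9994, 0.0349)
|BD| = 6.9995
circle(B,10.00) ∩ circle(D,5.00): a=8.8573, h=4.6420
  candidates: C₊=(7.8809,4.6327) cross=32.492; C₋=(7.8346,-4.6512) cross=-32.492
  mode + wants cross > 0 → take C=(7.8809,4.6327) (cross=32.492)
ex = (C−B)/|BC| = (0.8880,0.4598); ey = (-0.4598,0.8880)
P = B + 3.11·ex + 2.69·ey = (0.5256,3.8536)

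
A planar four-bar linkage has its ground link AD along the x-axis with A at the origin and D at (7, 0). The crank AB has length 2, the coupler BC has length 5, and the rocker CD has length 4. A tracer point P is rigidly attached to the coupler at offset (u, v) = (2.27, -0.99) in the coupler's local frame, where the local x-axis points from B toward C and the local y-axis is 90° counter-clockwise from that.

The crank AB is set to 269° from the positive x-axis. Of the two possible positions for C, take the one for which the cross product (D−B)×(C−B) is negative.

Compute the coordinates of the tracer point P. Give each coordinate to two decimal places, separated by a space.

1.89 -3.56

A=(0,0), D=(7.00,0)
B = A + 2.00·(cos269°, sin269°) = (-0.0349, -1.9997)
|BD| = 7.3136
circle(B,5.00) ∩ circle(D,4.00): a=4.2721, h=2.5979
  candidates: C₊=(3.3641,1.6673) cross=19.000; C₋=(4.7847,-3.3305) cross=-19.000
  mode - wants cross < 0 → take C=(4.7847,-3.3305) (cross=-19.000)
ex = (C−B)/|BC| = (0.9639,-0.2662); ey = (0.2662,0.9639)
P = B + 2.27·ex + -0.99·ey = (1.8897,-3.5582)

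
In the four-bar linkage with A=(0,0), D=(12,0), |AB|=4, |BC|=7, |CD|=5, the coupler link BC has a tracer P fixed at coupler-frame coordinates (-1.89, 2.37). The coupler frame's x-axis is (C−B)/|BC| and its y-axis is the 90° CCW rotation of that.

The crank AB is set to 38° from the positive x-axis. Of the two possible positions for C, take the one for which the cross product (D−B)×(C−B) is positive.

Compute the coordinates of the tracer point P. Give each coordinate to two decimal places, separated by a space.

0.65 4.18

A=(0,0), D=(12.00,0)
B = A + 4.00·(cos38°, sin38°) = (3.1520, 2.4626)
|BD| = 9.1843
circle(B,7.00) ∩ circle(D,5.00): a=5.8987, h=3.7690
  candidates: C₊=(9.8454,4.5119) cross=34.615; C₋=(7.8242,-2.7500) cross=-34.615
  mode + wants cross > 0 → take C=(9.8454,4.5119) (cross=34.615)
ex = (C−B)/|BC| = (0.9562,0.2928); ey = (-0.2928,0.9562)
P = B + -1.89·ex + 2.37·ey = (0.6510,4.1755)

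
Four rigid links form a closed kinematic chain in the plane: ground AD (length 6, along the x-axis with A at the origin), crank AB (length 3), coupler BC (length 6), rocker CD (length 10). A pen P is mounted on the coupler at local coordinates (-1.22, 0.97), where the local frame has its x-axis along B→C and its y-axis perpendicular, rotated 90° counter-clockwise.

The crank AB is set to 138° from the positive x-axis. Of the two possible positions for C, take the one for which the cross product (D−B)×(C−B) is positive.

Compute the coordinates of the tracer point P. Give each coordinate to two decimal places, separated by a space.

A=(0,0), D=(6.00,0)
B = A + 3.00·(cos138°, sin138°) = (-2.2294, 2.0074)
|BD| = 8.4707
circle(B,6.00) ∩ circle(D,10.00): a=0.4576, h=5.9825
  candidates: C₊=(-0.3671,7.7110) cross=50.676; C₋=(-3.2026,-3.9132) cross=-50.676
  mode + wants cross > 0 → take C=(-0.3671,7.7110) (cross=50.676)
ex = (C−B)/|BC| = (0.3104,0.9506); ey = (-0.9506,0.3104)
P = B + -1.22·ex + 0.97·ey = (-3.5302,1.1487)

-3.53 1.15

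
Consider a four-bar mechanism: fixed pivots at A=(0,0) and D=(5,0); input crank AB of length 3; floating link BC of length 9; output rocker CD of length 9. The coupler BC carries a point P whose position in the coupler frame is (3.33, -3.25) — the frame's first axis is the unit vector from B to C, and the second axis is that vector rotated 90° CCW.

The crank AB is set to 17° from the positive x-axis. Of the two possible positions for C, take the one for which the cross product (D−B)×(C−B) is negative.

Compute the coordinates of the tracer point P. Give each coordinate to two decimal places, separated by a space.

A=(0,0), D=(5.00,0)
B = A + 3.00·(cos17°, sin17°) = (2.8689, 0.8771)
|BD| = 2.3045
circle(B,9.00) ∩ circle(D,9.00): a=1.1523, h=8.9259
  candidates: C₊=(7.3317,8.6927) cross=20.570; C₋=(0.5372,-7.8156) cross=-20.570
  mode - wants cross < 0 → take C=(0.5372,-7.8156) (cross=-20.570)
ex = (C−B)/|BC| = (-0.2591,-0.9659); ey = (0.9659,-0.2591)
P = B + 3.33·ex + -3.25·ey = (-1.1329,-1.4972)

-1.13 -1.50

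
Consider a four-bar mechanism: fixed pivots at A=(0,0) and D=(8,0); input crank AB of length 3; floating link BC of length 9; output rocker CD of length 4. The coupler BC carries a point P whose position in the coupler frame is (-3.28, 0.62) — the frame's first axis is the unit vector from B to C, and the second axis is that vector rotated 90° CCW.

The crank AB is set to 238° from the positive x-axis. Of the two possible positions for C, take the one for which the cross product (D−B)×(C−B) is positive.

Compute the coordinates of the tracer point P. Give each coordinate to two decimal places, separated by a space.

A=(0,0), D=(8.00,0)
B = A + 3.00·(cos238°, sin238°) = (-1.5898, -2.5441)
|BD| = 9.9215
circle(B,9.00) ∩ circle(D,4.00): a=8.2365, h=3.6278
  candidates: C₊=(5.4410,3.0744) cross=35.993; C₋=(7.3016,-3.9386) cross=-35.993
  mode + wants cross > 0 → take C=(5.4410,3.0744) (cross=35.993)
ex = (C−B)/|BC| = (0.7812,0.6243); ey = (-0.6243,0.7812)
P = B + -3.28·ex + 0.62·ey = (-4.5392,-4.1074)

-4.54 -4.11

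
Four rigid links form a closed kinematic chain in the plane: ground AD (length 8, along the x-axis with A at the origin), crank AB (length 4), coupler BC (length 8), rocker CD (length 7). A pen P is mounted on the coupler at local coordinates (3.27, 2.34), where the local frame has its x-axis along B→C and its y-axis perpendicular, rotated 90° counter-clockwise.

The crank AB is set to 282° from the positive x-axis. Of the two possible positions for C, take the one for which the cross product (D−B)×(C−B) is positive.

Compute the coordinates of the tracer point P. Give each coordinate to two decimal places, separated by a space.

A=(0,0), D=(8.00,0)
B = A + 4.00·(cos282°, sin282°) = (0.8316, -3.9126)
|BD| = 8.1666
circle(B,8.00) ∩ circle(D,7.00): a=5.0017, h=6.2437
  candidates: C₊=(2.2306,3.9641) cross=50.990; C₋=(8.2132,-6.9968) cross=-50.990
  mode + wants cross > 0 → take C=(2.2306,3.9641) (cross=50.990)
ex = (C−B)/|BC| = (0.1749,0.9846); ey = (-0.9846,0.1749)
P = B + 3.27·ex + 2.34·ey = (-0.9005,-0.2838)

-0.90 -0.28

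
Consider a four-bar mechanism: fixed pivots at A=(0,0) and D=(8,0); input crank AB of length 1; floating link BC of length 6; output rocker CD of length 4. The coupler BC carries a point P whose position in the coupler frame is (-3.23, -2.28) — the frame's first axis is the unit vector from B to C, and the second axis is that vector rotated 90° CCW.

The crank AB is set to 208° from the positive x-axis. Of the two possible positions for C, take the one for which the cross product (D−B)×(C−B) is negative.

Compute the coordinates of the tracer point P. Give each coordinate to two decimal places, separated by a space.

A=(0,0), D=(8.00,0)
B = A + 1.00·(cos208°, sin208°) = (-0.8829, -0.4695)
|BD| = 8.8953
circle(B,6.00) ∩ circle(D,4.00): a=5.5719, h=2.2259
  candidates: C₊=(4.5637,2.0473) cross=19.800; C₋=(4.7986,-2.3982) cross=-19.800
  mode - wants cross < 0 → take C=(4.7986,-2.3982) (cross=-19.800)
ex = (C−B)/|BC| = (0.9469,-0.3214); ey = (0.3214,0.9469)
P = B + -3.23·ex + -2.28·ey = (-4.6744,-1.5902)

-4.67 -1.59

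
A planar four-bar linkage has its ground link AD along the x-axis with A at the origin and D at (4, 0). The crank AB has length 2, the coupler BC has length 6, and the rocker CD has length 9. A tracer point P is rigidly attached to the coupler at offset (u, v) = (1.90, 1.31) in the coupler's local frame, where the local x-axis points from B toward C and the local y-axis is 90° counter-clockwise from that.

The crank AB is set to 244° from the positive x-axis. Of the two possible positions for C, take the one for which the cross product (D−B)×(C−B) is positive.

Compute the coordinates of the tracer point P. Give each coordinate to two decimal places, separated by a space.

A=(0,0), D=(4.00,0)
B = A + 2.00·(cos244°, sin244°) = (-0.8767, -1.7976)
|BD| = 5.1975
circle(B,6.00) ∩ circle(D,9.00): a=-1.7303, h=5.7451
  candidates: C₊=(-4.4872,2.9945) cross=29.860; C₋=(-0.5132,-7.7866) cross=-29.860
  mode + wants cross > 0 → take C=(-4.4872,2.9945) (cross=29.860)
ex = (C−B)/|BC| = (-0.6017,0.7987); ey = (-0.7987,-0.6017)
P = B + 1.90·ex + 1.31·ey = (-3.0663,-1.0684)

-3.07 -1.07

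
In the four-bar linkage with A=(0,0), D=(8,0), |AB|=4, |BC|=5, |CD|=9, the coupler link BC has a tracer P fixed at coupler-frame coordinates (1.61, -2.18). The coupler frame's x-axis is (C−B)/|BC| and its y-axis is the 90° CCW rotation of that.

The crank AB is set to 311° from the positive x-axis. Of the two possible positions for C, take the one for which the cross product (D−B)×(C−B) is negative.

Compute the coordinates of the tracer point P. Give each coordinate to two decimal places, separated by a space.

0.84 -5.06

A=(0,0), D=(8.00,0)
B = A + 4.00·(cos311°, sin311°) = (2.6242, -3.0188)
|BD| = 6.1654
circle(B,5.00) ∩ circle(D,9.00): a=-1.4588, h=4.7825
  candidates: C₊=(-0.9894,0.4368) cross=29.486; C₋=(3.6940,-7.9031) cross=-29.486
  mode - wants cross < 0 → take C=(3.6940,-7.9031) (cross=-29.486)
ex = (C−B)/|BC| = (0.2140,-0.9768); ey = (0.9768,0.2140)
P = B + 1.61·ex + -2.18·ey = (0.8392,-5.0580)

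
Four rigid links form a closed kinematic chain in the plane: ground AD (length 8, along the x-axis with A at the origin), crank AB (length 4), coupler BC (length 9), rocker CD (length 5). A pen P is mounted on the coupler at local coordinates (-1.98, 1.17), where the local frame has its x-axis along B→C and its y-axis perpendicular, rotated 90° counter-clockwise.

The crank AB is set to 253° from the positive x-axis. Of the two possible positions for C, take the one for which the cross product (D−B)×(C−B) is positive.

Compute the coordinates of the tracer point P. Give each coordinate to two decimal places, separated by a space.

A=(0,0), D=(8.00,0)
B = A + 4.00·(cos253°, sin253°) = (-1.1695, -3.8252)
|BD| = 9.9354
circle(B,9.00) ∩ circle(D,5.00): a=7.7859, h=4.5144
  candidates: C₊=(4.2781,3.3388) cross=44.852; C₋=(7.7543,-4.9940) cross=-44.852
  mode + wants cross > 0 → take C=(4.2781,3.3388) (cross=44.852)
ex = (C−B)/|BC| = (0.6053,0.7960); ey = (-0.7960,0.6053)
P = B + -1.98·ex + 1.17·ey = (-3.2993,-4.6931)

-3.30 -4.69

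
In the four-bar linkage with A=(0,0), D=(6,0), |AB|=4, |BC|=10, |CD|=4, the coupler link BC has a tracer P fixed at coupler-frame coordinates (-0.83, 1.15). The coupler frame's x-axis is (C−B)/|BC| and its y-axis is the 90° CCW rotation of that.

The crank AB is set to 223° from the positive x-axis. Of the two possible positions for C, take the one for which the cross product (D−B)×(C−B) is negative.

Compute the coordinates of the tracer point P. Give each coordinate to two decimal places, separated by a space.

-3.62 -1.49

A=(0,0), D=(6.00,0)
B = A + 4.00·(cos223°, sin223°) = (-2.9254, -2.7280)
|BD| = 9.3330
circle(B,10.00) ∩ circle(D,4.00): a=9.1667, h=3.9965
  candidates: C₊=(4.6728,3.7734) cross=37.300; C₋=(7.0091,-3.8706) cross=-37.300
  mode - wants cross < 0 → take C=(7.0091,-3.8706) (cross=-37.300)
ex = (C−B)/|BC| = (0.9935,-0.1143); ey = (0.1143,0.9935)
P = B + -0.83·ex + 1.15·ey = (-3.6186,-1.4907)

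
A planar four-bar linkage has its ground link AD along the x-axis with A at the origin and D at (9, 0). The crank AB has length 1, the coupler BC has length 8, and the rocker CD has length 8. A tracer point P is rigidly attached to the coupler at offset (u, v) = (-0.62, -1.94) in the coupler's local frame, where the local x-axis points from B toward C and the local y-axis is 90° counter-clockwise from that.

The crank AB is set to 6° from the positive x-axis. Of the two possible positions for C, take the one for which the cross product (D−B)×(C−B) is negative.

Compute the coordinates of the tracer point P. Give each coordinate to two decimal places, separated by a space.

-1.00 -0.30

A=(0,0), D=(9.00,0)
B = A + 1.00·(cos6°, sin6°) = (0.9945, 0.1045)
|BD| = 8.0062
circle(B,8.00) ∩ circle(D,8.00): a=4.0031, h=6.9264
  candidates: C₊=(5.0877,6.9781) cross=55.454; C₋=(4.9068,-6.8736) cross=-55.454
  mode - wants cross < 0 → take C=(4.9068,-6.8736) (cross=-55.454)
ex = (C−B)/|BC| = (0.4890,-0.8723); ey = (0.8723,0.4890)
P = B + -0.62·ex + -1.94·ey = (-1.0009,-0.3034)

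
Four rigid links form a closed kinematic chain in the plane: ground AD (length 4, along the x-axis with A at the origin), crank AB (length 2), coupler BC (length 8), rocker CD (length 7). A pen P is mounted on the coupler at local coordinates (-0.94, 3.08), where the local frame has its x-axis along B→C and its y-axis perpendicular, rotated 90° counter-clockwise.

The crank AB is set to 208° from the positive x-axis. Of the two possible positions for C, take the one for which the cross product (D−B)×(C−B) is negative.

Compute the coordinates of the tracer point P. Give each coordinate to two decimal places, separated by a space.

-0.06 1.79

A=(0,0), D=(4.00,0)
B = A + 2.00·(cos208°, sin208°) = (-1.7659, -0.9389)
|BD| = 5.8418
circle(B,8.00) ∩ circle(D,7.00): a=4.2048, h=6.8059
  candidates: C₊=(1.2903,6.4543) cross=39.759; C₋=(3.4781,-6.9805) cross=-39.759
  mode - wants cross < 0 → take C=(3.4781,-6.9805) (cross=-39.759)
ex = (C−B)/|BC| = (0.6555,-0.7552); ey = (0.7552,0.6555)
P = B + -0.94·ex + 3.08·ey = (-0.0561,1.7899)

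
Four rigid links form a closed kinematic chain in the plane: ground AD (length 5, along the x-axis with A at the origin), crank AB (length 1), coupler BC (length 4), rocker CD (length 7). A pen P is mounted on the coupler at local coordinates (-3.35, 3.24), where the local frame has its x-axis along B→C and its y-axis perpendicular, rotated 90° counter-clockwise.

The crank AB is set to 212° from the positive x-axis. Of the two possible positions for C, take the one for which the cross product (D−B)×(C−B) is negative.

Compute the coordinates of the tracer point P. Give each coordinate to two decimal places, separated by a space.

A=(0,0), D=(5.00,0)
B = A + 1.00·(cos212°, sin212°) = (-0.8480, -0.5299)
|BD| = 5.8720
circle(B,4.00) ∩ circle(D,7.00): a=0.1261, h=3.9980
  candidates: C₊=(-1.0833,3.4632) cross=23.476; C₋=(-0.3617,-4.5002) cross=-23.476
  mode - wants cross < 0 → take C=(-0.3617,-4.5002) (cross=-23.476)
ex = (C−B)/|BC| = (0.1216,-0.9926); ey = (0.9926,0.1216)
P = B + -3.35·ex + 3.24·ey = (1.9606,3.1892)

1.96 3.19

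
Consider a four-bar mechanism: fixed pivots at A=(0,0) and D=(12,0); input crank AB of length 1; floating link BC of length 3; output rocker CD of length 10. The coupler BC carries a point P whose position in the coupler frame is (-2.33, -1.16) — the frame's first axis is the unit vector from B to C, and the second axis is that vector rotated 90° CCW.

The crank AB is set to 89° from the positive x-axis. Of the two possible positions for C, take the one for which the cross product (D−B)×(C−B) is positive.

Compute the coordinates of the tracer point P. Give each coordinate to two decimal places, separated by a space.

A=(0,0), D=(12.00,0)
B = A + 1.00·(cos89°, sin89°) = (0.0175, 0.9998)
|BD| = 12.0242
circle(B,3.00) ∩ circle(D,10.00): a=2.2281, h=2.0089
  candidates: C₊=(2.4048,2.8165) cross=24.156; C₋=(2.0707,-1.1874) cross=-24.156
  mode + wants cross > 0 → take C=(2.4048,2.8165) (cross=24.156)
ex = (C−B)/|BC| = (0.7958,0.6056); ey = (-0.6056,0.7958)
P = B + -2.33·ex + -1.16·ey = (-1.1343,-1.3342)

-1.13 -1.33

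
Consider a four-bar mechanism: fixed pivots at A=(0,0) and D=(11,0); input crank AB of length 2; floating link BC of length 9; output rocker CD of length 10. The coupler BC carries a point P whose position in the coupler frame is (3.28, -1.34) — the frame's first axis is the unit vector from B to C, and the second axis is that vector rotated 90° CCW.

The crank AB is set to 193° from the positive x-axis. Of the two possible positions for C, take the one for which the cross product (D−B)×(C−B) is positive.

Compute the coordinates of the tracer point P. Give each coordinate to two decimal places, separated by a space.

1.12 1.33

A=(0,0), D=(11.00,0)
B = A + 2.00·(cos193°, sin193°) = (-1.9487, -0.4499)
|BD| = 12.9566
circle(B,9.00) ∩ circle(D,10.00): a=5.7451, h=6.9278
  candidates: C₊=(3.5523,6.6732) cross=89.760; C₋=(4.0334,-7.1740) cross=-89.760
  mode + wants cross > 0 → take C=(3.5523,6.6732) (cross=89.760)
ex = (C−B)/|BC| = (0.6112,0.7915); ey = (-0.7915,0.6112)
P = B + 3.28·ex + -1.34·ey = (1.1166,1.3270)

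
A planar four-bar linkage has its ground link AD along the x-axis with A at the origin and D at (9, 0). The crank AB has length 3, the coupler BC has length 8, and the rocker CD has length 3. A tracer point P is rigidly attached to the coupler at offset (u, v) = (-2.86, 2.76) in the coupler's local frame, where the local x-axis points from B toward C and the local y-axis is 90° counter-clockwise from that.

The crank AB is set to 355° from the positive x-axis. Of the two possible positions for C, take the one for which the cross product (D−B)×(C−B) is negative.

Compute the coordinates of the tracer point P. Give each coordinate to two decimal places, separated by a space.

1.01 3.19

A=(0,0), D=(9.00,0)
B = A + 3.00·(cos355°, sin355°) = (2.9886, -0.2615)
|BD| = 6.0171
circle(B,8.00) ∩ circle(D,3.00): a=7.5789, h=2.5614
  candidates: C₊=(10.4490,2.6269) cross=15.412; C₋=(10.6716,-2.4911) cross=-15.412
  mode - wants cross < 0 → take C=(10.6716,-2.4911) (cross=-15.412)
ex = (C−B)/|BC| = (0.9604,-0.2787); ey = (0.2787,0.9604)
P = B + -2.86·ex + 2.76·ey = (1.0111,3.1863)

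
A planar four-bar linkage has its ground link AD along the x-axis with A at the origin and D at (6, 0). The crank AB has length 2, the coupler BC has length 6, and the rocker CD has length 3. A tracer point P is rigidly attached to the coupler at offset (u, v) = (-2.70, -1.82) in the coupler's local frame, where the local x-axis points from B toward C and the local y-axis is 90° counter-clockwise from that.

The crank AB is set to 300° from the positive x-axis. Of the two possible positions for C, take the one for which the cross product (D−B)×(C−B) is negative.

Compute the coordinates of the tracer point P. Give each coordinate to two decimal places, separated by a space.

-1.99 -3.01

A=(0,0), D=(6.00,0)
B = A + 2.00·(cos300°, sin300°) = (1.0000, -1.7321)
|BD| = 5.2915
circle(B,6.00) ∩ circle(D,3.00): a=5.1970, h=2.9985
  candidates: C₊=(4.9292,2.8024) cross=15.867; C₋=(6.8922,-2.8643) cross=-15.867
  mode - wants cross < 0 → take C=(6.8922,-2.8643) (cross=-15.867)
ex = (C−B)/|BC| = (0.9820,-0.1887); ey = (0.1887,0.9820)
P = B + -2.70·ex + -1.82·ey = (-1.9949,-3.0099)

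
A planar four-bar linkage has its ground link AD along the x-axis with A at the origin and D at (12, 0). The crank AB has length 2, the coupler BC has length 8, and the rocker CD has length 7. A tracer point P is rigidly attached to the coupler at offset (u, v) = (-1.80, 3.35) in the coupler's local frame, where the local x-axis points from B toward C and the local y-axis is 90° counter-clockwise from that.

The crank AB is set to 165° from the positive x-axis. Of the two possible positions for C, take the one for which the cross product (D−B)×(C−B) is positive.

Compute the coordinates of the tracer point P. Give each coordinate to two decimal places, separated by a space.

-4.68 3.14

A=(0,0), D=(12.00,0)
B = A + 2.00·(cos165°, sin165°) = (-1.9319, 0.5176)
|BD| = 13.9415
circle(B,8.00) ∩ circle(D,7.00): a=7.5087, h=2.7603
  candidates: C₊=(5.6742,2.9973) cross=38.483; C₋=(5.4692,-2.5196) cross=-38.483
  mode + wants cross > 0 → take C=(5.6742,2.9973) (cross=38.483)
ex = (C−B)/|BC| = (0.9508,0.3100); ey = (-0.3100,0.9508)
P = B + -1.80·ex + 3.35·ey = (-4.6816,3.1447)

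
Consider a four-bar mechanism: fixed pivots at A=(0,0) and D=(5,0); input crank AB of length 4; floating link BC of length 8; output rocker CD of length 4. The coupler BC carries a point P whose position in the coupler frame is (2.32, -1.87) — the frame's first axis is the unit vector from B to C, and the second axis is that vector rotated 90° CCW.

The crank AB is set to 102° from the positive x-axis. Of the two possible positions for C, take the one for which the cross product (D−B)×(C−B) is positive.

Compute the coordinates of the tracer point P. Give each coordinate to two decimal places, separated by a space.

A=(0,0), D=(5.00,0)
B = A + 4.00·(cos102°, sin102°) = (-0.8316, 3.9126)
|BD| = 7.0226
circle(B,8.00) ∩ circle(D,4.00): a=6.9288, h=3.9989
  candidates: C₊=(7.1501,3.3730) cross=28.083; C₋=(2.6942,-3.2685) cross=-28.083
  mode + wants cross > 0 → take C=(7.1501,3.3730) (cross=28.083)
ex = (C−B)/|BC| = (0.9977,-0.0675); ey = (0.0675,0.9977)
P = B + 2.32·ex + -1.87·ey = (1.3569,1.8904)

1.36 1.89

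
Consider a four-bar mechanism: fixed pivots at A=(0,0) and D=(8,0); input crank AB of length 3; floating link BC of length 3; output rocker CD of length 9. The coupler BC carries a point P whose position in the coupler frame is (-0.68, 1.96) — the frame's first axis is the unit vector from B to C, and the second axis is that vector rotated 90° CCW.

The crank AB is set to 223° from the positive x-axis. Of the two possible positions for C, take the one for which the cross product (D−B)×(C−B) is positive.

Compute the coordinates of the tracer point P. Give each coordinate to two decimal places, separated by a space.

-4.26 -1.87

A=(0,0), D=(8.00,0)
B = A + 3.00·(cos223°, sin223°) = (-2.1941, -2.0460)
|BD| = 10.3974
circle(B,3.00) ∩ circle(D,9.00): a=1.7363, h=2.4465
  candidates: C₊=(-0.9732,0.6943) cross=25.437; C₋=(-0.0103,-4.1030) cross=-25.437
  mode + wants cross > 0 → take C=(-0.9732,0.6943) (cross=25.437)
ex = (C−B)/|BC| = (0.4070,0.9134); ey = (-0.9134,0.4070)
P = B + -0.68·ex + 1.96·ey = (-4.2611,-1.8695)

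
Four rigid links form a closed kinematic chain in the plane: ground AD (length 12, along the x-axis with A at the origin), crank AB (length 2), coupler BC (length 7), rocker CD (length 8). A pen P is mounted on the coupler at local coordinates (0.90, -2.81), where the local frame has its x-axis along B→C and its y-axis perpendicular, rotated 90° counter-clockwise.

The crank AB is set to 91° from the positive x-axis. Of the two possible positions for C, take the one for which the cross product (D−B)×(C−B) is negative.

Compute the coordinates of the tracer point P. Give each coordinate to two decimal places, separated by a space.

-1.51 -0.55

A=(0,0), D=(12.00,0)
B = A + 2.00·(cos91°, sin91°) = (-0.0349, 1.9997)
|BD| = 12.1999
circle(B,7.00) ∩ circle(D,8.00): a=5.4852, h=4.3489
  candidates: C₊=(6.0889,5.3907) cross=53.056; C₋=(4.6633,-3.1894) cross=-53.056
  mode - wants cross < 0 → take C=(4.6633,-3.1894) (cross=-53.056)
ex = (C−B)/|BC| = (0.6712,-0.7413); ey = (0.7413,0.6712)
P = B + 0.90·ex + -2.81·ey = (-1.5139,-0.5535)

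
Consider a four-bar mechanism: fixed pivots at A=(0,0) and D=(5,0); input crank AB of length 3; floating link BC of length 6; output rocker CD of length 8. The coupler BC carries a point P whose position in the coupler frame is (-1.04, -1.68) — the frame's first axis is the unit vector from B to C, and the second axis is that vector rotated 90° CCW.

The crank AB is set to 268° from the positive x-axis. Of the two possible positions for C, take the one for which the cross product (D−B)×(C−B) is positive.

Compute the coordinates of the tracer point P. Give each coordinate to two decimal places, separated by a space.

A=(0,0), D=(5.00,0)
B = A + 3.00·(cos268°, sin268°) = (-0.1047, -2.9982)
|BD| = 5.9200
circle(B,6.00) ∩ circle(D,8.00): a=0.5952, h=5.9704
  candidates: C₊=(-2.6152,2.4514) cross=35.345; C₋=(3.4322,-7.8449) cross=-35.345
  mode + wants cross > 0 → take C=(-2.6152,2.4514) (cross=35.345)
ex = (C−B)/|BC| = (-0.4184,0.9083); ey = (-0.9083,-0.4184)
P = B + -1.04·ex + -1.68·ey = (1.8563,-3.2398)

1.86 -3.24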